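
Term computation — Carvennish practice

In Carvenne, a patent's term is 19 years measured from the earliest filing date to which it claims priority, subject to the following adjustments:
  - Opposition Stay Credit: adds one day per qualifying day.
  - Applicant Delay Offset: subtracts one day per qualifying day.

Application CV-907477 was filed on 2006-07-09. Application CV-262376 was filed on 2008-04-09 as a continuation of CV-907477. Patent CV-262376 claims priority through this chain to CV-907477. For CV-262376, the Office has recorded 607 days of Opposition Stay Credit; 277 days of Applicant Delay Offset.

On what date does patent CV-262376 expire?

June 4, 2026

Earliest priority filing: 9 July 2006.
Base term: 9 July 2006 + 19 years → 9 July 2025.
Opposition Stay Credit: +607 days → 8 March 2027.
Applicant Delay Offset: −277 days → 4 June 2026.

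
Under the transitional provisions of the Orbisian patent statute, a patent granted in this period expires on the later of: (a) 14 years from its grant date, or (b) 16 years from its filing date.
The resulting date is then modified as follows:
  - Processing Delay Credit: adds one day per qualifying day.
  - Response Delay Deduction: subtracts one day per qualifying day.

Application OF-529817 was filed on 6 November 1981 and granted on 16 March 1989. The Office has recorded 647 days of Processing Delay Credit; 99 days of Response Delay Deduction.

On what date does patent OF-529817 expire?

September 14, 2004

(a) grant + 14 years → 16 March 2003.
(b) filing + 16 years → 6 November 1997.
Later of the two: 16 March 2003.
Processing Delay Credit: +647 days → 22 December 2004.
Response Delay Deduction: −99 days → 14 September 2004.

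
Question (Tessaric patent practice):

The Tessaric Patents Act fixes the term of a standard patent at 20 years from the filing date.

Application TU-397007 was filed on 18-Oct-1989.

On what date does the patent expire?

Filing date + 20 years → 18 October 2009.

2009-10-18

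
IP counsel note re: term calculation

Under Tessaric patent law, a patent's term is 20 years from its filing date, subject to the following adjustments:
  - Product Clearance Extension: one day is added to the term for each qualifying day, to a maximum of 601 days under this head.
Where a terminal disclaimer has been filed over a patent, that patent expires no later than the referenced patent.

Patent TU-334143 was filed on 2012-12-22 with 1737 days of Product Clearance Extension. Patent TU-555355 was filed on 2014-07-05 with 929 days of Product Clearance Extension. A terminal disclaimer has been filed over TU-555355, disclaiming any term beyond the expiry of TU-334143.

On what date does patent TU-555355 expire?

2034-08-15

Natural term of TU-555355:
  Base: filing + 20 years → 5 July 2034.
  Product Clearance Extension: 929 days claimed exceeds the 601-day cap, so +601 days → 26 February 2036.
Expiry of referenced patent TU-334143:
  Base: filing + 20 years → 22 December 2032.
  Product Clearance Extension: 1737 days claimed exceeds the 601-day cap, so +601 days → 15 August 2034.
Terminal disclaimer: TU-555355 expires on the earlier of 26 February 2036 and 15 August 2034.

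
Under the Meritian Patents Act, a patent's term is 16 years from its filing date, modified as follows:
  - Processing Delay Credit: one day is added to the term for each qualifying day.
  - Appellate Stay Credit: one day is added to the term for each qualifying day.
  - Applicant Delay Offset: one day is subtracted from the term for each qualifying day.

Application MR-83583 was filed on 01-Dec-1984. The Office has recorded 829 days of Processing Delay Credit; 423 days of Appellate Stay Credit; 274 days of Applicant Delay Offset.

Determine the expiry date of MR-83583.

2003-08-06

Base term: filing date + 16 years → 1 December 2000.
Processing Delay Credit: +829 days → 10 March 2003.
Appellate Stay Credit: +423 days → 6 May 2004.
Applicant Delay Offset: −274 days → 6 August 2003.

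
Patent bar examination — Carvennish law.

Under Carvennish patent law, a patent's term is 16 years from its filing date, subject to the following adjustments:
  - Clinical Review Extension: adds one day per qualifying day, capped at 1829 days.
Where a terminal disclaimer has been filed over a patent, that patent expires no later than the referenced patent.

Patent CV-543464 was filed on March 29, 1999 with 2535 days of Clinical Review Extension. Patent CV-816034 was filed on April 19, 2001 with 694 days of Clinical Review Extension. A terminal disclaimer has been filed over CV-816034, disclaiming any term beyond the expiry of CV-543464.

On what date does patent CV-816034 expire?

Natural term of CV-816034:
  Base: filing + 16 years → 19 April 2017.
  Clinical Review Extension: 694 days (within the 1829-day cap) → +694 days → 14 March 2019.
Expiry of referenced patent CV-543464:
  Base: filing + 16 years → 29 March 2015.
  Clinical Review Extension: 2535 days claimed exceeds the 1829-day cap, so +1829 days → 31 March 2020.
Terminal disclaimer: CV-816034 expires on the earlier of 14 March 2019 and 31 March 2020.

2019-03-14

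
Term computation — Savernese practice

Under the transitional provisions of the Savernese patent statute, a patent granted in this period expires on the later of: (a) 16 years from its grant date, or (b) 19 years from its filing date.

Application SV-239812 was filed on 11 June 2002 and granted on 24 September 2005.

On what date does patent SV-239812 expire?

(a) grant + 16 years → 24 September 2021.
(b) filing + 19 years → 11 June 2021.
Later of the two: 24 September 2021.

2021-09-24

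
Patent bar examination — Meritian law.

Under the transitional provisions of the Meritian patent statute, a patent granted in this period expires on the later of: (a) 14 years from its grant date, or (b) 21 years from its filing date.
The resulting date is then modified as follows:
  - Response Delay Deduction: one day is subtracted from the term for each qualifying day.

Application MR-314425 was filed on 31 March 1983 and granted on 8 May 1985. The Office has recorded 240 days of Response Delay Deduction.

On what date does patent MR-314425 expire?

August 4, 2003

(a) grant + 14 years → 8 May 1999.
(b) filing + 21 years → 31 March 2004.
Later of the two: 31 March 2004.
Response Delay Deduction: −240 days → 4 August 2003.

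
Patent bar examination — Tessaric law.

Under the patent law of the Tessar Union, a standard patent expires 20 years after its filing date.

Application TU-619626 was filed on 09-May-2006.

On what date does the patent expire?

Filing date + 20 years → 9 May 2026.

2026-05-09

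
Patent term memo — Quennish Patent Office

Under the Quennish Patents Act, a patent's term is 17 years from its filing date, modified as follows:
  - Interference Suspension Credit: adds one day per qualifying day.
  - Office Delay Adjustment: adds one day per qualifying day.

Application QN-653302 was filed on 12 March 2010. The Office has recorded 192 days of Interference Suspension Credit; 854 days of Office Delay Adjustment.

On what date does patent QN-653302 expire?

Base term: filing date + 17 years → 12 March 2027.
Interference Suspension Credit: +192 days → 20 September 2027.
Office Delay Adjustment: +854 days → 21 January 2030.

January 21, 2030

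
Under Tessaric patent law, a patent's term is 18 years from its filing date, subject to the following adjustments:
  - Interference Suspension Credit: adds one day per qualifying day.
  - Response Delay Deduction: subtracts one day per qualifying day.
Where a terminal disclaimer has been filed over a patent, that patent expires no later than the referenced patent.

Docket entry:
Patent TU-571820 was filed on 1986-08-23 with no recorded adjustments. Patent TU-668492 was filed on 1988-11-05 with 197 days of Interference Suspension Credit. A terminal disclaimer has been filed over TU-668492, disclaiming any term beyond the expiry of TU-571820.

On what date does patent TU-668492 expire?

Natural term of TU-668492:
  Base: filing + 18 years → 5 November 2006.
  Interference Suspension Credit: +197 days → 21 May 2007.
Expiry of referenced patent TU-571820:
  Base: filing + 18 years → 23 August 2004.
Terminal disclaimer: TU-668492 expires on the earlier of 21 May 2007 and 23 August 2004.

August 23, 2004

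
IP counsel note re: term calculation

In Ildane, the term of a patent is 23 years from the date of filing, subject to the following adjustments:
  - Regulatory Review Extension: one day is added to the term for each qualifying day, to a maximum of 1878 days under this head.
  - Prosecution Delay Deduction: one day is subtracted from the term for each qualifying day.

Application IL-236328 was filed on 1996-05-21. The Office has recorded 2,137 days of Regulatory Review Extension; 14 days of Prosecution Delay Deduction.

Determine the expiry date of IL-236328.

2024-06-27

Base term: filing date + 23 years → 21 May 2019.
Regulatory Review Extension: 2137 days claimed exceeds the 1878-day cap, so +1878 days → 11 July 2024.
Prosecution Delay Deduction: −14 days → 27 June 2024.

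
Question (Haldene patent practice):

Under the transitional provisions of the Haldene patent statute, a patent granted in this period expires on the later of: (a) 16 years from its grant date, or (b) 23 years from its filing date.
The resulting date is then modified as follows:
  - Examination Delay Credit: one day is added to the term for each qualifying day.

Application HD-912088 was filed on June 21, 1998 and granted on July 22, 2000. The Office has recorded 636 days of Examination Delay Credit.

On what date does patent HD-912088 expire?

(a) grant + 16 years → 22 July 2016.
(b) filing + 23 years → 21 June 2021.
Later of the two: 21 June 2021.
Examination Delay Credit: +636 days → 19 March 2023.

2023-03-19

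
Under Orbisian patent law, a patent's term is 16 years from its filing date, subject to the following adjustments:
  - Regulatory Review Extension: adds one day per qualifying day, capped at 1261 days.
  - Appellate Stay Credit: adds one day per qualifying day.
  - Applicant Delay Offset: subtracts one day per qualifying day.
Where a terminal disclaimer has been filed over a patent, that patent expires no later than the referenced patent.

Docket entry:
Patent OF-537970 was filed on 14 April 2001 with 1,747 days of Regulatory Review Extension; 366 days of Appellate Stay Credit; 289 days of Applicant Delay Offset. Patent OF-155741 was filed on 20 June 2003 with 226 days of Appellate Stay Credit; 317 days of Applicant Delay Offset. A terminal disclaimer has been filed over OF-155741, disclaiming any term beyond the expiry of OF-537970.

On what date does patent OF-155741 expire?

March 21, 2019

Natural term of OF-155741:
  Base: filing + 16 years → 20 June 2019.
  Appellate Stay Credit: +226 days → 1 February 2020.
  Applicant Delay Offset: −317 days → 21 March 2019.
Expiry of referenced patent OF-537970:
  Base: filing + 16 years → 14 April 2017.
  Regulatory Review Extension: 1747 days claimed exceeds the 1261-day cap, so +1261 days → 26 September 2020.
  Appellate Stay Credit: +366 days → 27 September 2021.
  Applicant Delay Offset: −289 days → 12 December 2020.
Terminal disclaimer: OF-155741 expires on the earlier of 21 March 2019 and 12 December 2020.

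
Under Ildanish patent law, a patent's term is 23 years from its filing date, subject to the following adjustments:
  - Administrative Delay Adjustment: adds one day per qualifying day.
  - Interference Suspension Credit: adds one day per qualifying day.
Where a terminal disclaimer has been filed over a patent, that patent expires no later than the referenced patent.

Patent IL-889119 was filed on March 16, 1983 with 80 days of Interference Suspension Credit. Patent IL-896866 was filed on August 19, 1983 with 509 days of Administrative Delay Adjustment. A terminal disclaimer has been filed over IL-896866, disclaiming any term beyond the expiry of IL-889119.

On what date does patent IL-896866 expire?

Natural term of IL-896866:
  Base: filing + 23 years → 19 August 2006.
  Administrative Delay Adjustment: +509 days → 10 January 2008.
Expiry of referenced patent IL-889119:
  Base: filing + 23 years → 16 March 2006.
  Interference Suspension Credit: +80 days → 4 June 2006.
Terminal disclaimer: IL-896866 expires on the earlier of 10 January 2008 and 4 June 2006.

June 4, 2006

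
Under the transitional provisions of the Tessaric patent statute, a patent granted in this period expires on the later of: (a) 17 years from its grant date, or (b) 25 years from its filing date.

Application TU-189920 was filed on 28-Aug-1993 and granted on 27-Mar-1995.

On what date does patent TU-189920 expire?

(a) grant + 17 years → 27 March 2012.
(b) filing + 25 years → 28 August 2018.
Later of the two: 28 August 2018.

August 28, 2018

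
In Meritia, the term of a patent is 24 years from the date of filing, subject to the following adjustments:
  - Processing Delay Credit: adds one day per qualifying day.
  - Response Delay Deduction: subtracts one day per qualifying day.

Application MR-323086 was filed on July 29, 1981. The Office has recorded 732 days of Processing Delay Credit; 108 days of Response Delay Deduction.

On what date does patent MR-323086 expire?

April 14, 2007

Base term: filing date + 24 years → 29 July 2005.
Processing Delay Credit: +732 days → 31 July 2007.
Response Delay Deduction: −108 days → 14 April 2007.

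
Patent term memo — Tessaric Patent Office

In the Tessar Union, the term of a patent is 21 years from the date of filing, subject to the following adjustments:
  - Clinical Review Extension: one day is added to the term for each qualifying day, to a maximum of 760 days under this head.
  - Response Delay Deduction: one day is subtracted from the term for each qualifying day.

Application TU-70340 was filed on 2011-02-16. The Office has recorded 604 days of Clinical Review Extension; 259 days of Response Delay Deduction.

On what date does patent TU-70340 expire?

Base term: filing date + 21 years → 16 February 2032.
Clinical Review Extension: 604 days (within the 760-day cap) → +604 days → 12 October 2033.
Response Delay Deduction: −259 days → 26 January 2033.

January 26, 2033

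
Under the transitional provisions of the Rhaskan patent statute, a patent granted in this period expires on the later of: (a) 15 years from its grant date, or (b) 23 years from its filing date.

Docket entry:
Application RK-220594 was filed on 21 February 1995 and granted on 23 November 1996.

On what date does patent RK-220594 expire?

February 21, 2018

(a) grant + 15 years → 23 November 2011.
(b) filing + 23 years → 21 February 2018.
Later of the two: 21 February 2018.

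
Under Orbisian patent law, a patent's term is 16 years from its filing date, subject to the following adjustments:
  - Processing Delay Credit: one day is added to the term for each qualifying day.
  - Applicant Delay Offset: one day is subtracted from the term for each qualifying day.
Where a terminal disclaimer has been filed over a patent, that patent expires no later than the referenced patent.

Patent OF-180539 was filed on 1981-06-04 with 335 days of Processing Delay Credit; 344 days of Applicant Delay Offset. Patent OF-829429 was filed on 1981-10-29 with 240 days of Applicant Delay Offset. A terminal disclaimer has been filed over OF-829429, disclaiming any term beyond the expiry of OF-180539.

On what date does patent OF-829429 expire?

Natural term of OF-829429:
  Base: filing + 16 years → 29 October 1997.
  Applicant Delay Offset: −240 days → 3 March 1997.
Expiry of referenced patent OF-180539:
  Base: filing + 16 years → 4 June 1997.
  Processing Delay Credit: +335 days → 5 May 1998.
  Applicant Delay Offset: −344 days → 26 May 1997.
Terminal disclaimer: OF-829429 expires on the earlier of 3 March 1997 and 26 May 1997.

March 3, 1997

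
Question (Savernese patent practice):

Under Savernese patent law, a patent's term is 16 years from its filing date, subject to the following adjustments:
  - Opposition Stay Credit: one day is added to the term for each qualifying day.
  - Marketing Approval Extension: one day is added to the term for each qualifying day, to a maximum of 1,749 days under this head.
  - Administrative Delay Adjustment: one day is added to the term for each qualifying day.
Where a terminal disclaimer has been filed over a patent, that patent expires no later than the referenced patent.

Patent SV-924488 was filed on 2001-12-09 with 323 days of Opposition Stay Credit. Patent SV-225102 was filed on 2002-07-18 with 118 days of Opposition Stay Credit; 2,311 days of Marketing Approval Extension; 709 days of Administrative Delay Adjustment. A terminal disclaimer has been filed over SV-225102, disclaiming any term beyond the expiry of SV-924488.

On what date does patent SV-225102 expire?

October 28, 2018

Natural term of SV-225102:
  Base: filing + 16 years → 18 July 2018.
  Opposition Stay Credit: +118 days → 13 November 2018.
  Marketing Approval Extension: 2311 days claimed exceeds the 1749-day cap, so +1749 days → 28 August 2023.
  Administrative Delay Adjustment: +709 days → 6 August 2025.
Expiry of referenced patent SV-924488:
  Base: filing + 16 years → 9 December 2017.
  Opposition Stay Credit: +323 days → 28 October 2018.
Terminal disclaimer: SV-225102 expires on the earlier of 6 August 2025 and 28 October 2018.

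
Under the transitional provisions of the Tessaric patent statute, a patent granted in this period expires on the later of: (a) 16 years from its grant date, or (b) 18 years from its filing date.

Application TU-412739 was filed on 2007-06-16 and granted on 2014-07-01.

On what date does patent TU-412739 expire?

(a) grant + 16 years → 1 July 2030.
(b) filing + 18 years → 16 June 2025.
Later of the two: 1 July 2030.

2030-07-01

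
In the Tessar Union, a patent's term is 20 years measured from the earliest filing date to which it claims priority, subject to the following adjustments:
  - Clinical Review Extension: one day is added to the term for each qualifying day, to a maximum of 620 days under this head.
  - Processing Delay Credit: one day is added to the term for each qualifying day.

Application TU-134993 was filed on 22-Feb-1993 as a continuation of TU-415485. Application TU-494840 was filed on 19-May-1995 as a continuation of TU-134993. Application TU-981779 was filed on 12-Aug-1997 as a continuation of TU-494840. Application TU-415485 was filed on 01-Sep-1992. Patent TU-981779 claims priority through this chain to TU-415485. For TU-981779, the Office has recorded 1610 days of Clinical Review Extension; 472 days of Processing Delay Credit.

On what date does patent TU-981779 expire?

Earliest priority filing: 1 September 1992.
Base term: 1 September 1992 + 20 years → 1 September 2012.
Clinical Review Extension: 1610 days claimed exceeds the 620-day cap, so +620 days → 14 May 2014.
Processing Delay Credit: +472 days → 29 August 2015.

August 29, 2015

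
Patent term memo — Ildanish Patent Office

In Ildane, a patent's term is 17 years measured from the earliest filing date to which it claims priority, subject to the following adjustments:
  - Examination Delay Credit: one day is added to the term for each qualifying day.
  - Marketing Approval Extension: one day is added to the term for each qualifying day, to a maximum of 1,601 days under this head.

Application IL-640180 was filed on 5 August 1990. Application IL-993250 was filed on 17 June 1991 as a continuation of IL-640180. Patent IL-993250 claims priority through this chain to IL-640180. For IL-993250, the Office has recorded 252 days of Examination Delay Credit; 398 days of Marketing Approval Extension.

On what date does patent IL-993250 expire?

Earliest priority filing: 5 August 1990.
Base term: 5 August 1990 + 17 years → 5 August 2007.
Examination Delay Credit: +252 days → 13 April 2008.
Marketing Approval Extension: 398 days (within the 1601-day cap) → +398 days → 16 May 2009.

May 16, 2009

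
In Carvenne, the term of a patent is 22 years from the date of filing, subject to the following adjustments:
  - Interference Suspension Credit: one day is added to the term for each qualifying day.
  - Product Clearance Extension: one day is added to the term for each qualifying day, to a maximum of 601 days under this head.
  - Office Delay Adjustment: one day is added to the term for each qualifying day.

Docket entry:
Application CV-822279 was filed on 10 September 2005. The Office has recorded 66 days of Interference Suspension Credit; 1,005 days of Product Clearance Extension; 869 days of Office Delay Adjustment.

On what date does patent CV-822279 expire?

Base term: filing date + 22 years → 10 September 2027.
Interference Suspension Credit: +66 days → 15 November 2027.
Product Clearance Extension: 1005 days claimed exceeds the 601-day cap, so +601 days → 8 July 2029.
Office Delay Adjustment: +869 days → 24 November 2031.

2031-11-24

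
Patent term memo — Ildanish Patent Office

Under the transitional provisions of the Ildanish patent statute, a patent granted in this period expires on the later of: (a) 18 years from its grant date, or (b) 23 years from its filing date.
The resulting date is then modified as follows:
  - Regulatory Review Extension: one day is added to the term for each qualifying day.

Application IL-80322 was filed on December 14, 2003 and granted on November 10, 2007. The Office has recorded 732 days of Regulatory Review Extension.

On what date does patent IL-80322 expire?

2028-12-15

(a) grant + 18 years → 10 November 2025.
(b) filing + 23 years → 14 December 2026.
Later of the two: 14 December 2026.
Regulatory Review Extension: +732 days → 15 December 2028.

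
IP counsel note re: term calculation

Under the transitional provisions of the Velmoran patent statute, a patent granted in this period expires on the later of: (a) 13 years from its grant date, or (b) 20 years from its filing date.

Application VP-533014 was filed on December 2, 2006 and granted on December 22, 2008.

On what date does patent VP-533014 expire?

(a) grant + 13 years → 22 December 2021.
(b) filing + 20 years → 2 December 2026.
Later of the two: 2 December 2026.

2026-12-02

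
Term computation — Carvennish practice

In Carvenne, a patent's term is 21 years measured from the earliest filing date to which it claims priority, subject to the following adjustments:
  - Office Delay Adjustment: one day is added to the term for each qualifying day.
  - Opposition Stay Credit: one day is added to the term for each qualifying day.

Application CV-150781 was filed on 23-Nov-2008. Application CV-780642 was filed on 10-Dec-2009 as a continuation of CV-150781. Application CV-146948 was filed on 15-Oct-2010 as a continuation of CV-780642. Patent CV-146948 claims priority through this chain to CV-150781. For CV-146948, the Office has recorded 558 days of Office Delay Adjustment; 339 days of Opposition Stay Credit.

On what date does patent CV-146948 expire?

Earliest priority filing: 23 November 2008.
Base term: 23 November 2008 + 21 years → 23 November 2029.
Office Delay Adjustment: +558 days → 4 June 2031.
Opposition Stay Credit: +339 days → 8 May 2032.

May 8, 2032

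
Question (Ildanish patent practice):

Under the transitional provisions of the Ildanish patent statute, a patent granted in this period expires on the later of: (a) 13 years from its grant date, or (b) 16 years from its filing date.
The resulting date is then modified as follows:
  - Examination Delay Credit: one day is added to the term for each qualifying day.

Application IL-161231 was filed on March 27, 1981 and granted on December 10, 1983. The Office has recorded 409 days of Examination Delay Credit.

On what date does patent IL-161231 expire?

(a) grant + 13 years → 10 December 1996.
(b) filing + 16 years → 27 March 1997.
Later of the two: 27 March 1997.
Examination Delay Credit: +409 days → 10 May 1998.

1998-05-10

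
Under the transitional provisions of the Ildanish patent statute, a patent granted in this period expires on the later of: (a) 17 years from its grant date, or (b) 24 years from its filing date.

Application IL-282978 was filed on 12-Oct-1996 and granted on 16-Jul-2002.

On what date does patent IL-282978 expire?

October 12, 2020

(a) grant + 17 years → 16 July 2019.
(b) filing + 24 years → 12 October 2020.
Later of the two: 12 October 2020.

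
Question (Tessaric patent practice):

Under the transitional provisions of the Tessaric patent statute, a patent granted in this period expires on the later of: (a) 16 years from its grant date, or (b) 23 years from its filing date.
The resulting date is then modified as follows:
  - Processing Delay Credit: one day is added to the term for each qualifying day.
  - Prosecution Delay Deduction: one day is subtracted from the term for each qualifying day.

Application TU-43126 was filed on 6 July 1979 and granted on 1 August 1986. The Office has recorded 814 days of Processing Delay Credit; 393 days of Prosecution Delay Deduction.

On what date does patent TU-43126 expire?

(a) grant + 16 years → 1 August 2002.
(b) filing + 23 years → 6 July 2002.
Later of the two: 1 August 2002.
Processing Delay Credit: +814 days → 23 October 2004.
Prosecution Delay Deduction: −393 days → 26 September 2003.

September 26, 2003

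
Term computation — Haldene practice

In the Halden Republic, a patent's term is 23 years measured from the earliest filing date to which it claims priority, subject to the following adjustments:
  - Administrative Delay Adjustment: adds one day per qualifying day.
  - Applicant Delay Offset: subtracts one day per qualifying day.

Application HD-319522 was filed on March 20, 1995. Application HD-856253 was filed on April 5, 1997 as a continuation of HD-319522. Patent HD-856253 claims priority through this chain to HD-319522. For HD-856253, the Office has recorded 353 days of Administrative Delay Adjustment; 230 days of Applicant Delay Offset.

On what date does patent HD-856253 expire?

Earliest priority filing: 20 March 1995.
Base term: 20 March 1995 + 23 years → 20 March 2018.
Administrative Delay Adjustment: +353 days → 8 March 2019.
Applicant Delay Offset: −230 days → 21 July 2018.

2018-07-21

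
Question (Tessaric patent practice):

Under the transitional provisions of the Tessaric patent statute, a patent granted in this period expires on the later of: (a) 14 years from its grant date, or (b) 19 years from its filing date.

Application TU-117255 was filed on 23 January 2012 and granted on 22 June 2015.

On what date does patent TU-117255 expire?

January 23, 2031

(a) grant + 14 years → 22 June 2029.
(b) filing + 19 years → 23 January 2031.
Later of the two: 23 January 2031.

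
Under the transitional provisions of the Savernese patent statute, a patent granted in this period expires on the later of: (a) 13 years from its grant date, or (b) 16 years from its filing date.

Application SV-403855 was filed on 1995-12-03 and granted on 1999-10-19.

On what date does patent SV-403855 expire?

October 19, 2012

(a) grant + 13 years → 19 October 2012.
(b) filing + 16 years → 3 December 2011.
Later of the two: 19 October 2012.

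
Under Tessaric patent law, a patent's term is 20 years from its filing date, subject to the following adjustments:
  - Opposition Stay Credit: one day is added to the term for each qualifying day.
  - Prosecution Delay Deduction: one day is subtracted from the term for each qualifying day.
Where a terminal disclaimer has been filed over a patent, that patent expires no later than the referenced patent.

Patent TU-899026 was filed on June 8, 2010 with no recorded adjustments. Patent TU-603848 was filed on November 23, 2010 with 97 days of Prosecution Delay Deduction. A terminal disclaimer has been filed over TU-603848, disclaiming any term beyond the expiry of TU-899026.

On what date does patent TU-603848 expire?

2030-06-08

Natural term of TU-603848:
  Base: filing + 20 years → 23 November 2030.
  Prosecution Delay Deduction: −97 days → 18 August 2030.
Expiry of referenced patent TU-899026:
  Base: filing + 20 years → 8 June 2030.
Terminal disclaimer: TU-603848 expires on the earlier of 18 August 2030 and 8 June 2030.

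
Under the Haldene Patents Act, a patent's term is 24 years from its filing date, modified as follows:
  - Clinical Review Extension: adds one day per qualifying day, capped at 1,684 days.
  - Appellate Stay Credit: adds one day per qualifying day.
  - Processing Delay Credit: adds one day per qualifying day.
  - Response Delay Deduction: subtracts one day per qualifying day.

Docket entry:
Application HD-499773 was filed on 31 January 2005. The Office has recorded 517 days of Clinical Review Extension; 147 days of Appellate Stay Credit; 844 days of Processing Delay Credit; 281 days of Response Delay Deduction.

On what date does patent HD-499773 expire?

2032-06-11

Base term: filing date + 24 years → 31 January 2029.
Clinical Review Extension: 517 days (within the 1684-day cap) → +517 days → 2 July 2030.
Appellate Stay Credit: +147 days → 26 November 2030.
Processing Delay Credit: +844 days → 19 March 2033.
Response Delay Deduction: −281 days → 11 June 2032.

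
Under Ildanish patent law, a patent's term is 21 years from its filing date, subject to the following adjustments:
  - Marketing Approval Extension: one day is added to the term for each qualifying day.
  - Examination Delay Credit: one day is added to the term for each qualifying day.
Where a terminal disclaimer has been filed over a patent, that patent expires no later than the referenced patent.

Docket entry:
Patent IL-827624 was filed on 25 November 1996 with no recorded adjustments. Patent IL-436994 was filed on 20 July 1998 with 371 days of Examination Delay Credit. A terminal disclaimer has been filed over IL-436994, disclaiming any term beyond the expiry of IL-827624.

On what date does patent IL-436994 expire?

2017-11-25

Natural term of IL-436994:
  Base: filing + 21 years → 20 July 2019.
  Examination Delay Credit: +371 days → 25 July 2020.
Expiry of referenced patent IL-827624:
  Base: filing + 21 years → 25 November 2017.
Terminal disclaimer: IL-436994 expires on the earlier of 25 July 2020 and 25 November 2017.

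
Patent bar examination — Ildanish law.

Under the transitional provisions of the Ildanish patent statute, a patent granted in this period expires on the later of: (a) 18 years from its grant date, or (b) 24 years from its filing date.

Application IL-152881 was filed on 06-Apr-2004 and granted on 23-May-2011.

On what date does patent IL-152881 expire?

2029-05-23

(a) grant + 18 years → 23 May 2029.
(b) filing + 24 years → 6 April 2028.
Later of the two: 23 May 2029.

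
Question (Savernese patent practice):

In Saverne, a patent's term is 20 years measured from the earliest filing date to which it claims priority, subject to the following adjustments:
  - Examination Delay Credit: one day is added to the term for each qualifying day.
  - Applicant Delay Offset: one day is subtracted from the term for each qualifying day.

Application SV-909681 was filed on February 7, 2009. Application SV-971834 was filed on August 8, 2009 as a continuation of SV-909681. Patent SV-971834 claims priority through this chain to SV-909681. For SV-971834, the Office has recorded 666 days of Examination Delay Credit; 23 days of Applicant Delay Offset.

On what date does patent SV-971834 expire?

2030-11-12

Earliest priority filing: 7 February 2009.
Base term: 7 February 2009 + 20 years → 7 February 2029.
Examination Delay Credit: +666 days → 5 December 2030.
Applicant Delay Offset: −23 days → 12 November 2030.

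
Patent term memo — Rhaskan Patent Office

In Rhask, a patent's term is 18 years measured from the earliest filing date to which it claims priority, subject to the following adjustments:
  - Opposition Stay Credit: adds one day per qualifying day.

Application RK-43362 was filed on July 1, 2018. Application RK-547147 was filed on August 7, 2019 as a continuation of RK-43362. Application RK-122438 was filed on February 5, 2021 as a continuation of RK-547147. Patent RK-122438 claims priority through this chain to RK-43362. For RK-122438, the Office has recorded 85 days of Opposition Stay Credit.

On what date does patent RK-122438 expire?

Earliest priority filing: 1 July 2018.
Base term: 1 July 2018 + 18 years → 1 July 2036.
Opposition Stay Credit: +85 days → 24 September 2036.

2036-09-24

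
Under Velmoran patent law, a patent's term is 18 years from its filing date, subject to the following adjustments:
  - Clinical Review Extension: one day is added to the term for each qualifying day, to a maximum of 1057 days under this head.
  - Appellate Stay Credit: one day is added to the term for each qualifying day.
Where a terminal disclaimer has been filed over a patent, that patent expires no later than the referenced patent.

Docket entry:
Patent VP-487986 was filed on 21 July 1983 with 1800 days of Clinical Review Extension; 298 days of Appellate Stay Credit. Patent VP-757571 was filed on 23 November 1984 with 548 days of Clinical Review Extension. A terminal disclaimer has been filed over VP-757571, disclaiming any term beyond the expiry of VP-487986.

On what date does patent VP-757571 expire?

Natural term of VP-757571:
  Base: filing + 18 years → 23 November 2002.
  Clinical Review Extension: 548 days (within the 1057-day cap) → +548 days → 24 May 2004.
Expiry of referenced patent VP-487986:
  Base: filing + 18 years → 21 July 2001.
  Clinical Review Extension: 1800 days claimed exceeds the 1057-day cap, so +1057 days → 12 June 2004.
  Appellate Stay Credit: +298 days → 6 April 2005.
Terminal disclaimer: VP-757571 expires on the earlier of 24 May 2004 and 6 April 2005.

May 24, 2004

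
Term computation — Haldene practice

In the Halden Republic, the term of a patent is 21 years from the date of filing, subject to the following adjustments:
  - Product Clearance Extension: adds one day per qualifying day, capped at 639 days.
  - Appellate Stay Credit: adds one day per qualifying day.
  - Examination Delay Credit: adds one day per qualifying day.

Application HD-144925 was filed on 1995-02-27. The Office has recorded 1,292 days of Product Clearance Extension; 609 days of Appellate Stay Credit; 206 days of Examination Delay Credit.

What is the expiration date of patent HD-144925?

Base term: filing date + 21 years → 27 February 2016.
Product Clearance Extension: 1292 days claimed exceeds the 639-day cap, so +639 days → 27 November 2017.
Appellate Stay Credit: +609 days → 29 July 2019.
Examination Delay Credit: +206 days → 20 February 2020.

2020-02-20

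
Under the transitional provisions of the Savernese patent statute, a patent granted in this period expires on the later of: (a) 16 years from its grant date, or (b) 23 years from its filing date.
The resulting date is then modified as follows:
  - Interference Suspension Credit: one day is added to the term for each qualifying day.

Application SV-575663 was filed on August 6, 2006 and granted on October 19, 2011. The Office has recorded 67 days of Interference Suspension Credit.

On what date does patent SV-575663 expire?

2029-10-12

(a) grant + 16 years → 19 October 2027.
(b) filing + 23 years → 6 August 2029.
Later of the two: 6 August 2029.
Interference Suspension Credit: +67 days → 12 October 2029.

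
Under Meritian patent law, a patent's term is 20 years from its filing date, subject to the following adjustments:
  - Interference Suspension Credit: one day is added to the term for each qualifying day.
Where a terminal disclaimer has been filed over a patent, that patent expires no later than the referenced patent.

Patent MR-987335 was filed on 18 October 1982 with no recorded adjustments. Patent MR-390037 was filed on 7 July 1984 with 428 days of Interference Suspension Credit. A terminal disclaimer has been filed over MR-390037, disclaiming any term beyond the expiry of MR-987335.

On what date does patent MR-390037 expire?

October 18, 2002

Natural term of MR-390037:
  Base: filing + 20 years → 7 July 2004.
  Interference Suspension Credit: +428 days → 8 September 2005.
Expiry of referenced patent MR-987335:
  Base: filing + 20 years → 18 October 2002.
Terminal disclaimer: MR-390037 expires on the earlier of 8 September 2005 and 18 October 2002.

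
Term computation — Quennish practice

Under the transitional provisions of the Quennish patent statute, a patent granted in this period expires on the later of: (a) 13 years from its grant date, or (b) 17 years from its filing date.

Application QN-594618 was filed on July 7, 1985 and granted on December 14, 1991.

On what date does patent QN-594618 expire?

December 14, 2004

(a) grant + 13 years → 14 December 2004.
(b) filing + 17 years → 7 July 2002.
Later of the two: 14 December 2004.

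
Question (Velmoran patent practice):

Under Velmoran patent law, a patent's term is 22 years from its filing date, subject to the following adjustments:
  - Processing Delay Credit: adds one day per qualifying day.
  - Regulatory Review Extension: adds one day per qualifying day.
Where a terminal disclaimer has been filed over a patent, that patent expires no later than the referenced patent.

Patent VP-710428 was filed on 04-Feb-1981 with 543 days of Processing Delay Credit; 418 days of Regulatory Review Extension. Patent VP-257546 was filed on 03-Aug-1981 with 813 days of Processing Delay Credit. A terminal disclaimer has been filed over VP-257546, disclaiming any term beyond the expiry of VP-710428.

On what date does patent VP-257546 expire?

2005-09-22

Natural term of VP-257546:
  Base: filing + 22 years → 3 August 2003.
  Processing Delay Credit: +813 days → 24 October 2005.
Expiry of referenced patent VP-710428:
  Base: filing + 22 years → 4 February 2003.
  Processing Delay Credit: +543 days → 31 July 2004.
  Regulatory Review Extension: +418 days → 22 September 2005.
Terminal disclaimer: VP-257546 expires on the earlier of 24 October 2005 and 22 September 2005.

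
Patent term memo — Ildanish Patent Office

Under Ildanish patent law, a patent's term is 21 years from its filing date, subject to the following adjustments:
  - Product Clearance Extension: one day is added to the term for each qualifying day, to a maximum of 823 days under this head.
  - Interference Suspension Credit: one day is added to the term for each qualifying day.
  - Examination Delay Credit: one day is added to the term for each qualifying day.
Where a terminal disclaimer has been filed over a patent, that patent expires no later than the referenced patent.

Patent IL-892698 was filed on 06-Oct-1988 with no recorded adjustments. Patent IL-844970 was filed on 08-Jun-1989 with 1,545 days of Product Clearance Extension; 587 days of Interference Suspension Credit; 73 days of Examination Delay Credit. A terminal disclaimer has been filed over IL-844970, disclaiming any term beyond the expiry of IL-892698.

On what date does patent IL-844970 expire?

2009-10-06

Natural term of IL-844970:
  Base: filing + 21 years → 8 June 2010.
  Product Clearance Extension: 1545 days claimed exceeds the 823-day cap, so +823 days → 8 September 2012.
  Interference Suspension Credit: +587 days → 18 April 2014.
  Examination Delay Credit: +73 days → 30 June 2014.
Expiry of referenced patent IL-892698:
  Base: filing + 21 years → 6 October 2009.
Terminal disclaimer: IL-844970 expires on the earlier of 30 June 2014 and 6 October 2009.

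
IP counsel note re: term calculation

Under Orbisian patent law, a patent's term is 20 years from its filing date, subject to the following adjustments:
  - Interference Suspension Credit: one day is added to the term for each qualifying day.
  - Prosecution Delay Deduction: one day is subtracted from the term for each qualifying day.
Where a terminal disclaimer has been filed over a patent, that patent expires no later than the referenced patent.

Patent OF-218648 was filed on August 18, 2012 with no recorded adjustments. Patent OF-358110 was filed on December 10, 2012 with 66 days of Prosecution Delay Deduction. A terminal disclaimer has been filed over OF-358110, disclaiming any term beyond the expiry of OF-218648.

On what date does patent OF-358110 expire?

Natural term of OF-358110:
  Base: filing + 20 years → 10 December 2032.
  Prosecution Delay Deduction: −66 days → 5 October 2032.
Expiry of referenced patent OF-218648:
  Base: filing + 20 years → 18 August 2032.
Terminal disclaimer: OF-358110 expires on the earlier of 5 October 2032 and 18 August 2032.

August 18, 2032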